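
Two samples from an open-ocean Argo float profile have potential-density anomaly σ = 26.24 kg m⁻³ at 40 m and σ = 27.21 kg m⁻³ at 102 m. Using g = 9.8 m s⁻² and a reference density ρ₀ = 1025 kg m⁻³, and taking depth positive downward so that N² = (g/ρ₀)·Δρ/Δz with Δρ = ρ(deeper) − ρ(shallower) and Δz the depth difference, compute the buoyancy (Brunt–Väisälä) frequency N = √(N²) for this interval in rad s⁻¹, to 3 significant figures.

0.0122 rad s⁻¹

Δρ = 1027.21 − 1026.24 = 0.97 kg m⁻³ over Δz = 102 − 40 = 62 m.
N² = (9.8/1025) × (0.97/62) = 1.4958 × 10⁻⁴ s⁻².
N = √(1.4958 × 10⁻⁴) = 0.012230 rad s⁻¹ ≈ 0.0122 rad s⁻¹.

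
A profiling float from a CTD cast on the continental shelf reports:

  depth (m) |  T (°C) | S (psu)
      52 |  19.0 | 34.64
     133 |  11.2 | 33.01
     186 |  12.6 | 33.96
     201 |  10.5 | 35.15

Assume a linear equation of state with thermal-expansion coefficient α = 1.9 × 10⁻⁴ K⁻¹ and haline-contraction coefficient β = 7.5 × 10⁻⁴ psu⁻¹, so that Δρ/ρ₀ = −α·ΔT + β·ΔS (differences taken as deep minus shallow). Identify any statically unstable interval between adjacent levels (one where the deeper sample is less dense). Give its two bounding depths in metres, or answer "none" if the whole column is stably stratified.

Evaluate Δρ/ρ₀ = −αΔT + βΔS across each adjacent pair:
  52–133 m: −αΔT+βΔS = −(1.9 × 10⁻⁴)(-7.8)+(7.5 × 10⁻⁴)(-1.63) = 2.6 × 10⁻⁴ → stable
  133–186 m: −αΔT+βΔS = −(1.9 × 10⁻⁴)(+1.4)+(7.5 × 10⁻⁴)(+0.95) = 4.5 × 10⁻⁴ → stable
  186–201 m: −αΔT+βΔS = −(1.9 × 10⁻⁴)(-2.1)+(7.5 × 10⁻⁴)(+1.19) = 1.3 × 10⁻³ → stable
Every interval has Δρ > 0: the column is stably stratified throughout.

none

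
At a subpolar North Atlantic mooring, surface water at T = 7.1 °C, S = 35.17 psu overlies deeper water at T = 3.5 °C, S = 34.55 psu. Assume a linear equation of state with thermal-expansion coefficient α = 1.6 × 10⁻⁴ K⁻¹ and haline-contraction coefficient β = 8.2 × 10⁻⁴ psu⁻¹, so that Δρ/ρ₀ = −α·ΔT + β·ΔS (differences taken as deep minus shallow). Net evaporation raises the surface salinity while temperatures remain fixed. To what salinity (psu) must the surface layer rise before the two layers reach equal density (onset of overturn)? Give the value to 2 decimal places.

35.25 psu

Neutral buoyancy requires −α(T_deep − T_surf) + β(S_deep − S_surf′) = 0.
S_surf′ = S_deep − (α/β)·ΔT = 34.55 − (1.6 × 10⁻⁴/8.2 × 10⁻⁴)·(-3.6) = 35.2524 psu.
Increase required: 35.2524 − 35.17 = 0.0824 psu.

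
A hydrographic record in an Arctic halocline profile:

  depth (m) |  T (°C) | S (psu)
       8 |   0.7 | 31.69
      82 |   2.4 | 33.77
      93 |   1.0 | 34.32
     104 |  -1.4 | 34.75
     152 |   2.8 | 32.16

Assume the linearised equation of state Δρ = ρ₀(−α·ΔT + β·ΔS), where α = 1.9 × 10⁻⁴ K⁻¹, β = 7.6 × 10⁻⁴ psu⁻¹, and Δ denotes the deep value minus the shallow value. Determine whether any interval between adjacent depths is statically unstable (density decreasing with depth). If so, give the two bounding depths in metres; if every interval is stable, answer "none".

Evaluate Δρ/ρ₀ = −αΔT + βΔS across each adjacent pair:
  8–82 m: −αΔT+βΔS = −(1.9 × 10⁻⁴)(+1.7)+(7.6 × 10⁻⁴)(+2.08) = 1.3 × 10⁻³ → stable
  82–93 m: −αΔT+βΔS = −(1.9 × 10⁻⁴)(-1.4)+(7.6 × 10⁻⁴)(+0.55) = 6.8 × 10⁻⁴ → stable
  93–104 m: −αΔT+βΔS = −(1.9 × 10⁻⁴)(-2.4)+(7.6 × 10⁻⁴)(+0.43) = 7.8 × 10⁻⁴ → stable
  104–152 m: −αΔT+βΔS = −(1.9 × 10⁻⁴)(+4.2)+(7.6 × 10⁻⁴)(-2.59) = -2.8 × 10⁻³ → UNSTABLE
The 104–152 m interval has Δρ < 0: lighter water underlies denser water.

104–152 m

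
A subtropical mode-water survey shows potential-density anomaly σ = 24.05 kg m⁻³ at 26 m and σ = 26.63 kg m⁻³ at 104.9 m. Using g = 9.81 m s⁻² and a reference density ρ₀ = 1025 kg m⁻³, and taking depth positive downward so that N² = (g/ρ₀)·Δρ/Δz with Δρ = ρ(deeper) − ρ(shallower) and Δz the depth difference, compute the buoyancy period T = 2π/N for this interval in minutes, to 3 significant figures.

Δρ = 1026.63 − 1024.05 = 2.58 kg m⁻³ over Δz = 104.9 − 26 = 78.9 m.
N² = (9.81/1025) × (2.58/78.9) = 3.1296 × 10⁻⁴ s⁻².
N = √(3.1296 × 10⁻⁴) = 0.017691 rad s⁻¹, so T = 2π/N = 355.16 s = 5.9193 min ≈ 5.92 min.

5.92 min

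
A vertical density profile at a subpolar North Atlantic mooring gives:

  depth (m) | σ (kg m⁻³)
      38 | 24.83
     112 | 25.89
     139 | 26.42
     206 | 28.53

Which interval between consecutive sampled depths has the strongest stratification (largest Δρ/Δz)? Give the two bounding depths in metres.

139–206 m

Compute the density gradient over each adjacent pair:
  38–112 m: Δρ/Δz = 1.06/74 = 0.014 kg m⁻⁴
  112–139 m: Δρ/Δz = 0.53/27 = 0.020 kg m⁻⁴
  139–206 m: Δρ/Δz = 2.11/67 = 0.031 kg m⁻⁴
The largest gradient is in the 139–206 m interval — the pycnocline.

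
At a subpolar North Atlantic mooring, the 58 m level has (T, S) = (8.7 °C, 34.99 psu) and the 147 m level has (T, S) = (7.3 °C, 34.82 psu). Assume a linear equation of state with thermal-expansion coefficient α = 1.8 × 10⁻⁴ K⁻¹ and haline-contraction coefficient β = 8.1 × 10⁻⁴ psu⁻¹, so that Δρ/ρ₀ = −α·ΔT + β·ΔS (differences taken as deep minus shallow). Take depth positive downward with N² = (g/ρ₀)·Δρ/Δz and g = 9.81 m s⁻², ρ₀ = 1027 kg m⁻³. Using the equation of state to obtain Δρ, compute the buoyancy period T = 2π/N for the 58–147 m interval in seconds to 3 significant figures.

ΔT = -1.4 K, ΔS = -0.17 psu (deep − shallow).
Δρ/ρ₀ = −αΔT + βΔS = 2.52 × 10⁻⁴ − 1.377 × 10⁻⁴ = 1.143 × 10⁻⁴, so Δρ ≈ 0.1174 kg m⁻³.
N² = (g/ρ₀)·Δρ/Δz = g·(Δρ/ρ₀)/Δz = 9.81 × 1.143 × 10⁻⁴ / 89 = 1.2599 × 10⁻⁵ s⁻².
N = √(1.2599 × 10⁻⁵) = 3.5495 × 10⁻³ rad s⁻¹ → T = 2π/N = 1.7702 × 10³ s ≈ 1.77 × 10³ s.

1.77 × 10³ s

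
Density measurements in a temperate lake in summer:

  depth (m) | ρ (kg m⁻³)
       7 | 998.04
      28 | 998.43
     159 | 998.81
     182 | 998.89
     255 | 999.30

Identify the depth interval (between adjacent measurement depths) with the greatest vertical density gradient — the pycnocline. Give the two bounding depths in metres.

7–28 m

Compute the density gradient over each adjacent pair:
  7–28 m: Δρ/Δz = 0.39/21 = 0.019 kg m⁻⁴
  28–159 m: Δρ/Δz = 0.38/131 = 2.9 × 10⁻³ kg m⁻⁴
  159–182 m: Δρ/Δz = 0.08/23 = 3.5 × 10⁻³ kg m⁻⁴
  182–255 m: Δρ/Δz = 0.41/73 = 5.6 × 10⁻³ kg m⁻⁴
The largest gradient is in the 7–28 m interval — the pycnocline.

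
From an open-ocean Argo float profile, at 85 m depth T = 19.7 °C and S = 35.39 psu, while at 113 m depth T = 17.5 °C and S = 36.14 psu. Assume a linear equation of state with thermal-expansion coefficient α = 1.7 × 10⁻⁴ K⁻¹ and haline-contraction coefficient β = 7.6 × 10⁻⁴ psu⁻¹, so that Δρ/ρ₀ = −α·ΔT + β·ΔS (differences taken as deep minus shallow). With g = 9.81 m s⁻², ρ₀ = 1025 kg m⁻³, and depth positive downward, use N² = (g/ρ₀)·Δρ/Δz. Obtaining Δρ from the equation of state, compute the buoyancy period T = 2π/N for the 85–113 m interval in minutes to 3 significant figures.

ΔT = -2.2 K, ΔS = +0.75 psu (deep − shallow).
Δρ/ρ₀ = −αΔT + βΔS = 3.74 × 10⁻⁴ + 5.70 × 10⁻⁴ = 9.44 × 10⁻⁴, so Δρ ≈ 0.9676 kg m⁻³.
N² = (g/ρ₀)·Δρ/Δz = g·(Δρ/ρ₀)/Δz = 9.81 × 9.44 × 10⁻⁴ / 28 = 3.3074 × 10⁻⁴ s⁻².
N = √(3.3074 × 10⁻⁴) = 0.018186 rad s⁻¹ → T = 2π/N = 345.50 s = 5.7583 min ≈ 5.76 min.

5.76 min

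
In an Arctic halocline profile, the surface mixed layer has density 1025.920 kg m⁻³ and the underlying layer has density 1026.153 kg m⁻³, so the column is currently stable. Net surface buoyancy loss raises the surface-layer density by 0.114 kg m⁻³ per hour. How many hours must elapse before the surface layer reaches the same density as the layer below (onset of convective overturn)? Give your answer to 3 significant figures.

Density deficit of the surface layer: 1026.153 − 1025.920 = 0.233 kg m⁻³.
Required change = 0.233 / 0.114 = 2.04 hours.

2.04 hours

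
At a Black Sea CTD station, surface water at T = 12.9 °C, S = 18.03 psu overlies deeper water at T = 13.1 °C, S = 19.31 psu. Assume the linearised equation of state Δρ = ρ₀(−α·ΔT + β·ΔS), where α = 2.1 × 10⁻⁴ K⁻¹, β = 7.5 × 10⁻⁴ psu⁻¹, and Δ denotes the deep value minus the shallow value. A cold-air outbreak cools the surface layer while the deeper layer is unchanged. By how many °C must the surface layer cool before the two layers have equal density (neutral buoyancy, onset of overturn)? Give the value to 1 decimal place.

Neutral buoyancy requires Δρ = 0, i.e. −α(T_deep − T_surf′) + β(S_deep − S_surf) = 0.
T_surf′ = T_deep − (β/α)·ΔS = 13.1 − (7.5 × 10⁻⁴/2.1 × 10⁻⁴)·(+1.28) = 8.529 °C.
Cooling required: 12.9 − (8.529) = 4.371 °C.

4.4 °C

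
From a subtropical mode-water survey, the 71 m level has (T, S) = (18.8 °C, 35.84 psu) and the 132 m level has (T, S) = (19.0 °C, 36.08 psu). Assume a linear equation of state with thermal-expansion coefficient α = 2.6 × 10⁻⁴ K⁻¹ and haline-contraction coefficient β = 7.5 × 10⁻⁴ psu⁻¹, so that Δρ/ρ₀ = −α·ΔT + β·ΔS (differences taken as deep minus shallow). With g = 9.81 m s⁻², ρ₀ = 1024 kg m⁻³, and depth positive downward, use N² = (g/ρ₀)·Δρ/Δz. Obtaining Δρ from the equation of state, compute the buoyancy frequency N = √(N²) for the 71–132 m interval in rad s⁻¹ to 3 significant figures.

ΔT = +0.2 K, ΔS = +0.24 psu (deep − shallow).
Δρ/ρ₀ = −αΔT + βΔS = -5.20 × 10⁻⁵ + 1.80 × 10⁻⁴ = 1.28 × 10⁻⁴, so Δρ ≈ 0.1311 kg m⁻³.
N² = (g/ρ₀)·Δρ/Δz = g·(Δρ/ρ₀)/Δz = 9.81 × 1.28 × 10⁻⁴ / 61 = 2.0585 × 10⁻⁵ s⁻².
N = √(2.0585 × 10⁻⁵) = 4.5371 × 10⁻³ rad s⁻¹ ≈ 4.54 × 10⁻³ rad s⁻¹.

4.54 × 10⁻³ rad s⁻¹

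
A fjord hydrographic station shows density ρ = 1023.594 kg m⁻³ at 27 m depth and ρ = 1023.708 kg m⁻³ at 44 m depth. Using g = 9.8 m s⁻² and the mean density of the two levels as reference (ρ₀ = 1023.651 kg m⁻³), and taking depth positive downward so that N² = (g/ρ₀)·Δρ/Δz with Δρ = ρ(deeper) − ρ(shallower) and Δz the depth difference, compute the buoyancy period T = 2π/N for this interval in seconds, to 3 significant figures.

Δρ = 1023.708 − 1023.594 = 0.114 kg m⁻³ over Δz = 44 − 27 = 17 m.
N² = (9.8/1023.651) × (0.114/17) = 6.4199 × 10⁻⁵ s⁻².
N = √(6.4199 × 10⁻⁵) = 8.0124 × 10⁻³ rad s⁻¹, so T = 2π/N = 784.18 s ≈ 784 s.
A positive N² confirms static stability across the interval.

784 s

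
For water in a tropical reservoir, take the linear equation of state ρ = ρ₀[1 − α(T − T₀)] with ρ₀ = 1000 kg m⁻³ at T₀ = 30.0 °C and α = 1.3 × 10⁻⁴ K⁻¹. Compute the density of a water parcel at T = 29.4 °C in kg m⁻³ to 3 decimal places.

T − T₀ = -0.6 K.
Bracket = 1 − α·(-0.6) = 1 + (7.80 × 10⁻⁵) = 1.0000780.
ρ = 1000 × 1.0000780 = 1000.078 kg m⁻³.

1000.078 kg m⁻³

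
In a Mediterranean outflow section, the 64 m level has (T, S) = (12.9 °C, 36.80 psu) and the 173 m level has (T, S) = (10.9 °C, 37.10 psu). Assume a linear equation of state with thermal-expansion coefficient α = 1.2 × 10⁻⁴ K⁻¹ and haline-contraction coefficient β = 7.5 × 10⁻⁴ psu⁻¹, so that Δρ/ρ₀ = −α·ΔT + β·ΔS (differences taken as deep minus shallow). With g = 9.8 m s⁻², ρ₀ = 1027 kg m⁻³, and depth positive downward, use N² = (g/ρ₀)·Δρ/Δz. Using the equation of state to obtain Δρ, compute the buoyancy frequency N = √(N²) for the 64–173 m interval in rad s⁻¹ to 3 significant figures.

ΔT = -2.0 K, ΔS = +0.30 psu (deep − shallow).
Δρ/ρ₀ = −αΔT + βΔS = 2.40 × 10⁻⁴ + 2.25 × 10⁻⁴ = 4.65 × 10⁻⁴, so Δρ ≈ 0.4776 kg m⁻³.
N² = (g/ρ₀)·Δρ/Δz = g·(Δρ/ρ₀)/Δz = 9.8 × 4.65 × 10⁻⁴ / 109 = 4.1807 × 10⁻⁵ s⁻².
N = √(4.1807 × 10⁻⁵) = 6.4658 × 10⁻³ rad s⁻¹ ≈ 6.47 × 10⁻³ rad s⁻¹.

6.47 × 10⁻³ rad s⁻¹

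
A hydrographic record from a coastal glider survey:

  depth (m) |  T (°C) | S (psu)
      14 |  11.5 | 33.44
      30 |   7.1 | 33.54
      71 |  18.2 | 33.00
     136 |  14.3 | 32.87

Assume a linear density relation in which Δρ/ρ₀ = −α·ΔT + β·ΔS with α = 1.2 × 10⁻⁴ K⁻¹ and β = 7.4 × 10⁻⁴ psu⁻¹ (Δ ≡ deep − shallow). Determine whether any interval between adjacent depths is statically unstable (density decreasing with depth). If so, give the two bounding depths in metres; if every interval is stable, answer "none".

Evaluate Δρ/ρ₀ = −αΔT + βΔS across each adjacent pair:
  14–30 m: −αΔT+βΔS = −(1.2 × 10⁻⁴)(-4.4)+(7.4 × 10⁻⁴)(+0.10) = 6.0 × 10⁻⁴ → stable
  30–71 m: −αΔT+βΔS = −(1.2 × 10⁻⁴)(+11.1)+(7.4 × 10⁻⁴)(-0.54) = -1.7 × 10⁻³ → UNSTABLE
  71–136 m: −αΔT+βΔS = −(1.2 × 10⁻⁴)(-3.9)+(7.4 × 10⁻⁴)(-0.13) = 3.7 × 10⁻⁴ → stable
The 30–71 m interval has Δρ < 0: lighter water underlies denser water.

30–71 m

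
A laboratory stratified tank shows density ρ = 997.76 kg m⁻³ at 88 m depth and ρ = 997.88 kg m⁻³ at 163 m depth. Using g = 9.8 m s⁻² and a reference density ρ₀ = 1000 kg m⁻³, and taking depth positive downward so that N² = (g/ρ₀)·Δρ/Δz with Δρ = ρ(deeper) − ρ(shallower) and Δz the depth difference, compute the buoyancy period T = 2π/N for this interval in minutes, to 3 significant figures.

26.4 min

Δρ = 997.88 − 997.76 = 0.12 kg m⁻³ over Δz = 163 − 88 = 75 m.
N² = (9.8/1000) × (0.12/75) = 1.5680 × 10⁻⁵ s⁻².
N = √(1.5680 × 10⁻⁵) = 3.9598 × 10⁻³ rad s⁻¹, so T = 2π/N = 1.5867 × 10³ s = 26.445 min ≈ 26.4 min.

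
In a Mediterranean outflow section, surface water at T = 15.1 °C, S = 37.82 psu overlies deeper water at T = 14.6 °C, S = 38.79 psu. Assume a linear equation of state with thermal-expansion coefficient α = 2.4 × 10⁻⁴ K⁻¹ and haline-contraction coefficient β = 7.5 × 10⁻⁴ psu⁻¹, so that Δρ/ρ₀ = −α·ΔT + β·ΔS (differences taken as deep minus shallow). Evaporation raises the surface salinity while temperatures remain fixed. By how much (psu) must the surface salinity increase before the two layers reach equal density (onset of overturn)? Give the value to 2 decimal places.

Neutral buoyancy requires −α(T_deep − T_surf) + β(S_deep − S_surf′) = 0.
S_surf′ = S_deep − (α/β)·ΔT = 38.79 − (2.4 × 10⁻⁴/7.5 × 10⁻⁴)·(-0.5) = 38.9500 psu.
Increase required: 38.9500 − 37.82 = 1.1300 psu.

1.13 psu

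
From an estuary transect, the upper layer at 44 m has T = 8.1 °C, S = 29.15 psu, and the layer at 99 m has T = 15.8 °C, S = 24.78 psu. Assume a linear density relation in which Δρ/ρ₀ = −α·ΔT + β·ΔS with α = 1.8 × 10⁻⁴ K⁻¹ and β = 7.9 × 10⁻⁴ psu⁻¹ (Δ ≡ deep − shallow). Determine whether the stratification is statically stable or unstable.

ΔT = 15.8 − 8.1 = +7.7 K and ΔS = 24.78 − 29.15 = -4.37 psu (deep − shallow).
−αΔT = -1.386 × 10⁻³; βΔS = -3.4523 × 10⁻³; sum Δρ/ρ₀ = -4.8383 × 10⁻³.
Δρ/ρ₀ < 0, so Δρ < 0: deeper water is lighter → statically unstable; the column would overturn.

unstable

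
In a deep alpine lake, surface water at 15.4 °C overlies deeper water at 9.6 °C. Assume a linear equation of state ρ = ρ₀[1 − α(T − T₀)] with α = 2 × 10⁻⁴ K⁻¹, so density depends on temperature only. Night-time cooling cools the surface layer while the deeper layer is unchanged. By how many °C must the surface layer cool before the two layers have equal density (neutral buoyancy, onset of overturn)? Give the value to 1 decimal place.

With temperature the only control, equal density requires T_surf′ = T_deep.
T_surf′ = 9.6 °C.
Cooling required: 15.4 − 9.6 = 5.8 °C.

5.8 °C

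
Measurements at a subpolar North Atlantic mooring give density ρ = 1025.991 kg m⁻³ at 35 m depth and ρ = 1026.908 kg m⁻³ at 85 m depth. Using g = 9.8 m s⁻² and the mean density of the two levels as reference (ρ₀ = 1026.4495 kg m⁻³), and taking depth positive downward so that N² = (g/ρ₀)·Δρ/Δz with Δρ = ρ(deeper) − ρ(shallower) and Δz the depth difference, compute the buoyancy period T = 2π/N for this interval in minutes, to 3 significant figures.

7.91 min

Δρ = 1026.908 − 1025.991 = 0.917 kg m⁻³ over Δz = 85 − 35 = 50 m.
N² = (9.8/1026.4495) × (0.917/50) = 1.7510 × 10⁻⁴ s⁻².
N = √(1.7510 × 10⁻⁴) = 0.013233 rad s⁻¹, so T = 2π/N = 474.81 s = 7.9135 min ≈ 7.91 min.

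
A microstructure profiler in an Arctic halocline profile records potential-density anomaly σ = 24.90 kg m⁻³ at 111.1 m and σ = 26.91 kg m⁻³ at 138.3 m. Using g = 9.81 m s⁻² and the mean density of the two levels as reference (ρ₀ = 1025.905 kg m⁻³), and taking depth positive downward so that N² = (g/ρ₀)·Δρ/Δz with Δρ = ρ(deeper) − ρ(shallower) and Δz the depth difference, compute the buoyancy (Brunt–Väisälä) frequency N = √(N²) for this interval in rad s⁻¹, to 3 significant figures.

Δρ = 1026.91 − 1024.90 = 2.01 kg m⁻³ over Δz = 138.3 − 111.1 = 27.2 m.
N² = (9.81/1025.905) × (2.01/27.2) = 7.0663 × 10⁻⁴ s⁻².
N = √(7.0663 × 10⁻⁴) = 0.026583 rad s⁻¹ ≈ 0.0266 rad s⁻¹.

0.0266 rad s⁻¹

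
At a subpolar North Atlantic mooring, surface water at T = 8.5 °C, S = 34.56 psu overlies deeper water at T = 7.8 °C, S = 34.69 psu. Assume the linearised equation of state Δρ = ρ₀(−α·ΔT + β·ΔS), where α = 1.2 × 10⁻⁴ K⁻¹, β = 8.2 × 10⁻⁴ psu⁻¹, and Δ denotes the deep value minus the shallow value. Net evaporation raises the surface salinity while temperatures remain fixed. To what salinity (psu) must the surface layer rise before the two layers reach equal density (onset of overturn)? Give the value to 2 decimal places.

34.79 psu

Neutral buoyancy requires −α(T_deep − T_surf) + β(S_deep − S_surf′) = 0.
S_surf′ = S_deep − (α/β)·ΔT = 34.69 − (1.2 × 10⁻⁴/8.2 × 10⁻⁴)·(-0.7) = 34.7924 psu.
Increase required: 34.7924 − 34.56 = 0.2324 psu.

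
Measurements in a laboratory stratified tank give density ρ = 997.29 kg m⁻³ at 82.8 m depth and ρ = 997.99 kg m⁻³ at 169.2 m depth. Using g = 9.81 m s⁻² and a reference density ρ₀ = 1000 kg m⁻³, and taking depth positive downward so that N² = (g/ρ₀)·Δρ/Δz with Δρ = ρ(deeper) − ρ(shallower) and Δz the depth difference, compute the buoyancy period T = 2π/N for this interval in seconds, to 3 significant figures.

705 s

Δρ = 997.99 − 997.29 = 0.70 kg m⁻³ over Δz = 169.2 − 82.8 = 86.4 m.
N² = (9.81/1000) × (0.70/86.4) = 7.9479 × 10⁻⁵ s⁻².
N = √(7.9479 × 10⁻⁵) = 8.9151 × 10⁻³ rad s⁻¹, so T = 2π/N = 704.78 s ≈ 705 s.
A positive N² confirms static stability across the interval.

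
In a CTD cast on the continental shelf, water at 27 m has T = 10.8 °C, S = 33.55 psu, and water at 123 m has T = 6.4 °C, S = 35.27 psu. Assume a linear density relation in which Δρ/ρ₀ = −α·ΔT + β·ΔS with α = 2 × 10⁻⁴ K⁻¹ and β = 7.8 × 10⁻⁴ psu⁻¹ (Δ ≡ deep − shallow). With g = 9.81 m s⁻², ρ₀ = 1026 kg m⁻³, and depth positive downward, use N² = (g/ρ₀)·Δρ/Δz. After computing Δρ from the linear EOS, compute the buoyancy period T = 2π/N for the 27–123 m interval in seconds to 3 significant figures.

417 s

ΔT = -4.4 K, ΔS = +1.72 psu (deep − shallow).
Δρ/ρ₀ = −αΔT + βΔS = 8.80 × 10⁻⁴ + 1.3416 × 10⁻³ = 2.2216 × 10⁻³, so Δρ ≈ 2.279 kg m⁻³.
N² = (g/ρ₀)·Δρ/Δz = g·(Δρ/ρ₀)/Δz = 9.81 × 2.2216 × 10⁻³ / 96 = 2.2702 × 10⁻⁴ s⁻².
N = √(2.2702 × 10⁻⁴) = 0.015067 rad s⁻¹ → T = 2π/N = 417.02 s ≈ 417 s.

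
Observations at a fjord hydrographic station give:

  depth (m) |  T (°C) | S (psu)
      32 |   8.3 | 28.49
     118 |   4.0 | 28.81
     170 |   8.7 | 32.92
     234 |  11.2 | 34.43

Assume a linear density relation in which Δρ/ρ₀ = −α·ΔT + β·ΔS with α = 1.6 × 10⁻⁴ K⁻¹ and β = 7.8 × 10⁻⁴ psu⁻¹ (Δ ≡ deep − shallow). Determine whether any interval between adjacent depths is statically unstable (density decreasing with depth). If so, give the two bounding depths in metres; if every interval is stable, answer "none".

none

Evaluate Δρ/ρ₀ = −αΔT + βΔS across each adjacent pair:
  32–118 m: −αΔT+βΔS = −(1.6 × 10⁻⁴)(-4.3)+(7.8 × 10⁻⁴)(+0.32) = 9.4 × 10⁻⁴ → stable
  118–170 m: −αΔT+βΔS = −(1.6 × 10⁻⁴)(+4.7)+(7.8 × 10⁻⁴)(+4.11) = 2.5 × 10⁻³ → stable
  170–234 m: −αΔT+βΔS = −(1.6 × 10⁻⁴)(+2.5)+(7.8 × 10⁻⁴)(+1.51) = 7.8 × 10⁻⁴ → stable
Every interval has Δρ > 0: the column is stably stratified throughout.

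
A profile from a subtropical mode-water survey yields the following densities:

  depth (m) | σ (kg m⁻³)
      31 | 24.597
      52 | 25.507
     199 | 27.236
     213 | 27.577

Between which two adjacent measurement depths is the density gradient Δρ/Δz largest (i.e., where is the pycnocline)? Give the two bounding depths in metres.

31–52 m

Compute the density gradient over each adjacent pair:
  31–52 m: Δρ/Δz = 0.910/21 = 0.043 kg m⁻⁴
  52–199 m: Δρ/Δz = 1.729/147 = 0.012 kg m⁻⁴
  199–213 m: Δρ/Δz = 0.341/14 = 0.024 kg m⁻⁴
The largest gradient is in the 31–52 m interval — the pycnocline.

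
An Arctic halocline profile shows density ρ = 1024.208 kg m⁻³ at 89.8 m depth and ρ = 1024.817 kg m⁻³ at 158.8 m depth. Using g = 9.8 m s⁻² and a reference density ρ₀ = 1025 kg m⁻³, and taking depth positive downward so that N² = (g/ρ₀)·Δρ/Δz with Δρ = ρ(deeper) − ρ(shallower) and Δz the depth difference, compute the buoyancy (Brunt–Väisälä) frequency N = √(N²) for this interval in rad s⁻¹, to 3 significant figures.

Δρ = 1024.817 − 1024.208 = 0.609 kg m⁻³ over Δz = 158.8 − 89.8 = 69 m.
N² = (9.8/1025) × (0.609/69) = 8.4386 × 10⁻⁵ s⁻².
N = √(8.4386 × 10⁻⁵) = 9.1862 × 10⁻³ rad s⁻¹ ≈ 9.19 × 10⁻³ rad s⁻¹.

9.19 × 10⁻³ rad s⁻¹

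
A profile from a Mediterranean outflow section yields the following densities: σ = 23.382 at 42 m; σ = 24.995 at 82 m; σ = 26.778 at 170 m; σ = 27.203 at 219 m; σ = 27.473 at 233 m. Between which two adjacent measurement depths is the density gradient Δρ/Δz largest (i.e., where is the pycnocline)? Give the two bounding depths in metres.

Compute the density gradient over each adjacent pair:
  42–82 m: Δρ/Δz = 1.613/40 = 0.040 kg m⁻⁴
  82–170 m: Δρ/Δz = 1.783/88 = 0.020 kg m⁻⁴
  170–219 m: Δρ/Δz = 0.425/49 = 8.7 × 10⁻³ kg m⁻⁴
  219–233 m: Δρ/Δz = 0.270/14 = 0.019 kg m⁻⁴
The largest gradient is in the 42–82 m interval — the pycnocline.

42–82 m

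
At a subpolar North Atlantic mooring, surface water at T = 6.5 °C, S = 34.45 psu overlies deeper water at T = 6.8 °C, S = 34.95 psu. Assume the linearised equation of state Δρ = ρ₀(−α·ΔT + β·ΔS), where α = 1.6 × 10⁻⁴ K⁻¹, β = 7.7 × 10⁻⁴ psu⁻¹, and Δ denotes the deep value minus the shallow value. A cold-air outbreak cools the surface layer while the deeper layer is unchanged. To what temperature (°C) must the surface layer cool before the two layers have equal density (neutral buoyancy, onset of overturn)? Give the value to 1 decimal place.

4.4 °C

Neutral buoyancy requires Δρ = 0, i.e. −α(T_deep − T_surf′) + β(S_deep − S_surf) = 0.
T_surf′ = T_deep − (β/α)·ΔS = 6.8 − (7.7 × 10⁻⁴/1.6 × 10⁻⁴)·(+0.50) = 4.394 °C.
Cooling required: 6.5 − (4.394) = 2.106 °C.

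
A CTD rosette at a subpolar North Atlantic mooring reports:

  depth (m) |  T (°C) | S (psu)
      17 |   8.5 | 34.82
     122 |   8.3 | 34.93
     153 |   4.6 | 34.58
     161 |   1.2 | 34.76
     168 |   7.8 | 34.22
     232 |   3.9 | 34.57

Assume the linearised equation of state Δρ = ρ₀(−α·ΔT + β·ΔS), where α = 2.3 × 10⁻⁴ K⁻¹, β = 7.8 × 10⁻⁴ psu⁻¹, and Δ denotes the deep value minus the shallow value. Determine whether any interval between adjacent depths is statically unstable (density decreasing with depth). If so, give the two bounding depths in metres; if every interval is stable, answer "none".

161–168 m

Evaluate Δρ/ρ₀ = −αΔT + βΔS across each adjacent pair:
  17–122 m: −αΔT+βΔS = −(2.3 × 10⁻⁴)(-0.2)+(7.8 × 10⁻⁴)(+0.11) = 1.3 × 10⁻⁴ → stable
  122–153 m: −αΔT+βΔS = −(2.3 × 10⁻⁴)(-3.7)+(7.8 × 10⁻⁴)(-0.35) = 5.8 × 10⁻⁴ → stable
  153–161 m: −αΔT+βΔS = −(2.3 × 10⁻⁴)(-3.4)+(7.8 × 10⁻⁴)(+0.18) = 9.2 × 10⁻⁴ → stable
  161–168 m: −αΔT+βΔS = −(2.3 × 10⁻⁴)(+6.6)+(7.8 × 10⁻⁴)(-0.54) = -1.9 × 10⁻³ → UNSTABLE
  168–232 m: −αΔT+βΔS = −(2.3 × 10⁻⁴)(-3.9)+(7.8 × 10⁻⁴)(+0.35) = 1.2 × 10⁻³ → stable
The 161–168 m interval has Δρ < 0: lighter water underlies denser water.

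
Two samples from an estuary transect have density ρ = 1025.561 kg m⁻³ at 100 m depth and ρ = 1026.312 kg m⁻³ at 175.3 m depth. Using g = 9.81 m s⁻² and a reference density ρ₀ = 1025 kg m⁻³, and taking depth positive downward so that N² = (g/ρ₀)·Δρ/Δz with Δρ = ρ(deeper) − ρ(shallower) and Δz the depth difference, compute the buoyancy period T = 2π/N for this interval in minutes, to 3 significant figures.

Δρ = 1026.312 − 1025.561 = 0.751 kg m⁻³ over Δz = 175.3 − 100 = 75.3 m.
N² = (9.81/1025) × (0.751/75.3) = 9.5453 × 10⁻⁵ s⁻².
N = √(9.5453 × 10⁻⁵) = 9.7700 × 10⁻³ rad s⁻¹, so T = 2π/N = 643.11 s = 10.719 min ≈ 10.7 min.

10.7 min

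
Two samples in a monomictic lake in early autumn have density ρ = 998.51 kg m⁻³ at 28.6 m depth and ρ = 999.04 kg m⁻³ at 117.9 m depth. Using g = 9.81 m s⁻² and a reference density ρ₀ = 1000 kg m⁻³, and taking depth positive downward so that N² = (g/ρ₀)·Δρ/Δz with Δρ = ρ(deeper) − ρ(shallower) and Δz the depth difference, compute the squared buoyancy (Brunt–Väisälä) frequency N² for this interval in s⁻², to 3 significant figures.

5.82 × 10⁻⁵ s⁻²

Δρ = 999.04 − 998.51 = 0.53 kg m⁻³ over Δz = 117.9 − 28.6 = 89.3 m.
N² = (9.81/1000) × (0.53/89.3) = 5.8223 × 10⁻⁵ s⁻² ≈ 5.82 × 10⁻⁵ s⁻².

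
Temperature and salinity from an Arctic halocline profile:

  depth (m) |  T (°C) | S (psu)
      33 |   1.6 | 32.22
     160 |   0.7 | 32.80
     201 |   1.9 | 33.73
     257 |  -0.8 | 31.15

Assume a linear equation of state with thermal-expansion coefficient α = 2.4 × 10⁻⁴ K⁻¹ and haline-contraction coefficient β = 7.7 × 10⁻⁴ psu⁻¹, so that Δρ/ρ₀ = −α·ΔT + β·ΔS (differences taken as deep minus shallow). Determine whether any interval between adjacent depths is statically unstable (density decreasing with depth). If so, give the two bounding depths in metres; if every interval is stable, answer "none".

201–257 m

Evaluate Δρ/ρ₀ = −αΔT + βΔS across each adjacent pair:
  33–160 m: −αΔT+βΔS = −(2.4 × 10⁻⁴)(-0.9)+(7.7 × 10⁻⁴)(+0.58) = 6.6 × 10⁻⁴ → stable
  160–201 m: −αΔT+βΔS = −(2.4 × 10⁻⁴)(+1.2)+(7.7 × 10⁻⁴)(+0.93) = 4.3 × 10⁻⁴ → stable
  201–257 m: −αΔT+βΔS = −(2.4 × 10⁻⁴)(-2.7)+(7.7 × 10⁻⁴)(-2.58) = -1.3 × 10⁻³ → UNSTABLE
The 201–257 m interval has Δρ < 0: lighter water underlies denser water.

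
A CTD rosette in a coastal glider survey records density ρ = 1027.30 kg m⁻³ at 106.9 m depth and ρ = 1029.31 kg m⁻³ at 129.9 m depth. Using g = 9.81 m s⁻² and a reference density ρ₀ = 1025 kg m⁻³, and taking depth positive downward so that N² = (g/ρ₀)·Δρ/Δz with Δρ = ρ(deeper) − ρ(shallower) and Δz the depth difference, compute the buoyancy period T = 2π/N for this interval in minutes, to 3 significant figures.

Δρ = 1029.31 − 1027.30 = 2.01 kg m⁻³ over Δz = 129.9 − 106.9 = 23 m.
N² = (9.81/1025) × (2.01/23) = 8.3640 × 10⁻⁴ s⁻².
N = √(8.3640 × 10⁻⁴) = 0.028921 rad s⁻¹, so T = 2π/N = 217.25 s = 3.6208 min ≈ 3.62 min.

3.62 min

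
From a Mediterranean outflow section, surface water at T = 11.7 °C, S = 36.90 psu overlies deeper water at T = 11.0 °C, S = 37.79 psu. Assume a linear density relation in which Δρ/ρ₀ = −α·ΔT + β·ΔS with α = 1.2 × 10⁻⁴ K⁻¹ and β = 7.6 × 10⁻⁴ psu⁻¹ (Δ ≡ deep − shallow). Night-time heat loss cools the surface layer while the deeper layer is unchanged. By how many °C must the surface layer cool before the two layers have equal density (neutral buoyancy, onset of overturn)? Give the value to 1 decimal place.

Neutral buoyancy requires Δρ = 0, i.e. −α(T_deep − T_surf′) + β(S_deep − S_surf) = 0.
T_surf′ = T_deep − (β/α)·ΔS = 11.0 − (7.6 × 10⁻⁴/1.2 × 10⁻⁴)·(+0.89) = 5.363 °C.
Cooling required: 11.7 − (5.363) = 6.337 °C.

6.3 °C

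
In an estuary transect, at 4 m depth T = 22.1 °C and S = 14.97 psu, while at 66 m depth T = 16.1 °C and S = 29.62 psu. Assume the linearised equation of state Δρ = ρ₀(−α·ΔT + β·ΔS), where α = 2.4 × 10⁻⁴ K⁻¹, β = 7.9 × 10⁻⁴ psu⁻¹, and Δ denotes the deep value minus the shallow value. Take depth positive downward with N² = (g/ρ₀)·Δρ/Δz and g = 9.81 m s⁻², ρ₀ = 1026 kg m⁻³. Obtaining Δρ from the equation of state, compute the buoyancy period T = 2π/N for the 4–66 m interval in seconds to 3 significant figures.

138 s

ΔT = -6.0 K, ΔS = +14.65 psu (deep − shallow).
Δρ/ρ₀ = −αΔT + βΔS = 1.44 × 10⁻³ + 0.0115735 = 0.0130135, so Δρ ≈ 13.35 kg m⁻³.
N² = (g/ρ₀)·Δρ/Δz = g·(Δρ/ρ₀)/Δz = 9.81 × 0.0130135 / 62 = 2.0591 × 10⁻³ s⁻².
N = √(2.0591 × 10⁻³) = 0.045377 rad s⁻¹ → T = 2π/N = 138.47 s ≈ 138 s.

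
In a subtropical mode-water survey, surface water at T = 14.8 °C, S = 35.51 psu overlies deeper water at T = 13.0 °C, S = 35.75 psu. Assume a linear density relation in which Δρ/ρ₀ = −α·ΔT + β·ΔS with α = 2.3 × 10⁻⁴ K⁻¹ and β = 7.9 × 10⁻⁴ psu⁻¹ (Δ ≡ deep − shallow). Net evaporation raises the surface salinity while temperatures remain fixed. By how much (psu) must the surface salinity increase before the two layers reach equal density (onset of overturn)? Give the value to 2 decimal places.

0.76 psu

Neutral buoyancy requires −α(T_deep − T_surf) + β(S_deep − S_surf′) = 0.
S_surf′ = S_deep − (α/β)·ΔT = 35.75 − (2.3 × 10⁻⁴/7.9 × 10⁻⁴)·(-1.8) = 36.2741 psu.
Increase required: 36.2741 − 35.51 = 0.7641 psu.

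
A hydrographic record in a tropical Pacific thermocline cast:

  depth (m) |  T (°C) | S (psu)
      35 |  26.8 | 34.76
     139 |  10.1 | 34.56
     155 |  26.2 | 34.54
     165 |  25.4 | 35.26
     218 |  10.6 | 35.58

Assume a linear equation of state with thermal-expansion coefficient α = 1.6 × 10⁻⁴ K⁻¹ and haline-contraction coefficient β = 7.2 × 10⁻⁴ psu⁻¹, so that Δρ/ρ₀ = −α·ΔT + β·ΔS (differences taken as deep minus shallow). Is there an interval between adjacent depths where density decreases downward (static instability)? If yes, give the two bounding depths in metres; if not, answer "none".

Evaluate Δρ/ρ₀ = −αΔT + βΔS across each adjacent pair:
  35–139 m: −αΔT+βΔS = −(1.6 × 10⁻⁴)(-16.7)+(7.2 × 10⁻⁴)(-0.20) = 2.5 × 10⁻³ → stable
  139–155 m: −αΔT+βΔS = −(1.6 × 10⁻⁴)(+16.1)+(7.2 × 10⁻⁴)(-0.02) = -2.6 × 10⁻³ → UNSTABLE
  155–165 m: −αΔT+βΔS = −(1.6 × 10⁻⁴)(-0.8)+(7.2 × 10⁻⁴)(+0.72) = 6.5 × 10⁻⁴ → stable
  165–218 m: −αΔT+βΔS = −(1.6 × 10⁻⁴)(-14.8)+(7.2 × 10⁻⁴)(+0.32) = 2.6 × 10⁻³ → stable
The 139–155 m interval has Δρ < 0: lighter water underlies denser water.

139–155 m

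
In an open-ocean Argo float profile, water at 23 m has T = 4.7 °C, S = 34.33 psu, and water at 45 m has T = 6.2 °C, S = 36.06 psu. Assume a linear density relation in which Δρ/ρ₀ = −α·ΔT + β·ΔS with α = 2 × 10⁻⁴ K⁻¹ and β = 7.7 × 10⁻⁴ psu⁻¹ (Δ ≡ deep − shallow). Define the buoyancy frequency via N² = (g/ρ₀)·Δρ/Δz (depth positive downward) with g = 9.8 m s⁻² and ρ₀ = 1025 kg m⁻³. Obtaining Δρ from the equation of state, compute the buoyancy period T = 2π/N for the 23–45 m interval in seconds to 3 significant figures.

293 s

ΔT = +1.5 K, ΔS = +1.73 psu (deep − shallow).
Δρ/ρ₀ = −αΔT + βΔS = -3.00 × 10⁻⁴ + 1.3321 × 10⁻³ = 1.0321 × 10⁻³, so Δρ ≈ 1.058 kg m⁻³.
N² = (g/ρ₀)·Δρ/Δz = g·(Δρ/ρ₀)/Δz = 9.8 × 1.0321 × 10⁻³ / 22 = 4.5975 × 10⁻⁴ s⁻².
N = √(4.5975 × 10⁻⁴) = 0.021442 rad s⁻¹ → T = 2π/N = 293.03 s ≈ 293 s.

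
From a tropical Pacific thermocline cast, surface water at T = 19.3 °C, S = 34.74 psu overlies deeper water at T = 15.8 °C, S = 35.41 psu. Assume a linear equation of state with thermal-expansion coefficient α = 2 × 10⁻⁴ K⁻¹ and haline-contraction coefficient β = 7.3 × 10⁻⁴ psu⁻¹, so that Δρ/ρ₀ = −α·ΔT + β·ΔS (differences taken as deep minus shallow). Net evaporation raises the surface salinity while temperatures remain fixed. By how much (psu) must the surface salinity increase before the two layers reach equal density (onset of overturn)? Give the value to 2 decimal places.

1.63 psu

Neutral buoyancy requires −α(T_deep − T_surf) + β(S_deep − S_surf′) = 0.
S_surf′ = S_deep − (α/β)·ΔT = 35.41 − (2 × 10⁻⁴/7.3 × 10⁻⁴)·(-3.5) = 36.3689 psu.
Increase required: 36.3689 − 34.74 = 1.6289 psu.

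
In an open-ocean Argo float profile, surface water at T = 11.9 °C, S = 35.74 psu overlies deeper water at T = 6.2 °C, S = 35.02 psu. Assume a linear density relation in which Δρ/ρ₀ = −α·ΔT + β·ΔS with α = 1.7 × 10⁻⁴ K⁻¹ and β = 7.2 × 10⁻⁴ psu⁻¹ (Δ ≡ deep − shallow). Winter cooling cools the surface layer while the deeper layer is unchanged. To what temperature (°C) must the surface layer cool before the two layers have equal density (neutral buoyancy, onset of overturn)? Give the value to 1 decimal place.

Neutral buoyancy requires Δρ = 0, i.e. −α(T_deep − T_surf′) + β(S_deep − S_surf) = 0.
T_surf′ = T_deep − (β/α)·ΔS = 6.2 − (7.2 × 10⁻⁴/1.7 × 10⁻⁴)·(-0.72) = 9.249 °C.
Cooling required: 11.9 − (9.249) = 2.651 °C.

9.2 °C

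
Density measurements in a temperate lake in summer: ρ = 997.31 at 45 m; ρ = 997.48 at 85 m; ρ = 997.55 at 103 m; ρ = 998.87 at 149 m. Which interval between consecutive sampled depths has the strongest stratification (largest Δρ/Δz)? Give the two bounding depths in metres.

Compute the density gradient over each adjacent pair:
  45–85 m: Δρ/Δz = 0.17/40 = 4.3 × 10⁻³ kg m⁻⁴
  85–103 m: Δρ/Δz = 0.07/18 = 3.9 × 10⁻³ kg m⁻⁴
  103–149 m: Δρ/Δz = 1.32/46 = 0.029 kg m⁻⁴
The largest gradient is in the 103–149 m interval — the pycnocline.

103–149 m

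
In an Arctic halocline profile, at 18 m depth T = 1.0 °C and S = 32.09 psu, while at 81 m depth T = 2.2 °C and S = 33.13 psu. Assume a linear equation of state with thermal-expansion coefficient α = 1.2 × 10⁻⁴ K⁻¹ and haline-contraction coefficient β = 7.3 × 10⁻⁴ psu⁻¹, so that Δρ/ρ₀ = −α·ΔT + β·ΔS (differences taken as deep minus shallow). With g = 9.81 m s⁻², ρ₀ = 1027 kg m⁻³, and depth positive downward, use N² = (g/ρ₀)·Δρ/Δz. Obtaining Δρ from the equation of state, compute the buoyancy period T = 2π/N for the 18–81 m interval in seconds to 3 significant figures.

642 s

ΔT = +1.2 K, ΔS = +1.04 psu (deep − shallow).
Δρ/ρ₀ = −αΔT + βΔS = -1.44 × 10⁻⁴ + 7.592 × 10⁻⁴ = 6.152 × 10⁻⁴, so Δρ ≈ 0.6318 kg m⁻³.
N² = (g/ρ₀)·Δρ/Δz = g·(Δρ/ρ₀)/Δz = 9.81 × 6.152 × 10⁻⁴ / 63 = 9.5795 × 10⁻⁵ s⁻².
N = √(9.5795 × 10⁻⁵) = 9.7875 × 10⁻³ rad s⁻¹ → T = 2π/N = 641.96 s ≈ 642 s.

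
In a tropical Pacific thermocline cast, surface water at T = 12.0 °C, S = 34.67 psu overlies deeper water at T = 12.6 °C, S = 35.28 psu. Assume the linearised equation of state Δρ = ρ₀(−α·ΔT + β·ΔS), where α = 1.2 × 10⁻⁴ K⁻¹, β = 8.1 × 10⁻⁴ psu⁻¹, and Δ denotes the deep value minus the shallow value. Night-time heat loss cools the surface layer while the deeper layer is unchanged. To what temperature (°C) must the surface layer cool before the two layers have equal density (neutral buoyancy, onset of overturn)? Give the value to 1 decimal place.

Neutral buoyancy requires Δρ = 0, i.e. −α(T_deep − T_surf′) + β(S_deep − S_surf) = 0.
T_surf′ = T_deep − (β/α)·ΔS = 12.6 − (8.1 × 10⁻⁴/1.2 × 10⁻⁴)·(+0.61) = 8.482 °C.
Cooling required: 12.0 − (8.482) = 3.518 °C.

8.5 °C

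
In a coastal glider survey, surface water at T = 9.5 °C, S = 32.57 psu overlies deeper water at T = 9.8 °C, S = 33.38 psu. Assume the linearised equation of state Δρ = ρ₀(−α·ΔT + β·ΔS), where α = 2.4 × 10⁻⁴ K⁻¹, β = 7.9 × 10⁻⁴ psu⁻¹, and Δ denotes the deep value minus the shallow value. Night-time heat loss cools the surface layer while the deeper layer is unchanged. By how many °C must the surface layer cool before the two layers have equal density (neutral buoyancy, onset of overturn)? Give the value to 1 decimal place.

2.4 °C

Neutral buoyancy requires Δρ = 0, i.e. −α(T_deep − T_surf′) + β(S_deep − S_surf) = 0.
T_surf′ = T_deep − (β/α)·ΔS = 9.8 − (7.9 × 10⁻⁴/2.4 × 10⁻⁴)·(+0.81) = 7.134 °C.
Cooling required: 9.5 − (7.134) = 2.366 °C.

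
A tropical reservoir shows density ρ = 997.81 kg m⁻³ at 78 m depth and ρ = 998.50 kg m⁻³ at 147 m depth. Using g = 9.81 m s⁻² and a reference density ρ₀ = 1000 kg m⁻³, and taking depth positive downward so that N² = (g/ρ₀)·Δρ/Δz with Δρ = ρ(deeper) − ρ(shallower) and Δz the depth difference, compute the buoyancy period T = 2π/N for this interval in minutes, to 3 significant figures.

10.6 min

Δρ = 998.50 − 997.81 = 0.69 kg m⁻³ over Δz = 147 − 78 = 69 m.
N² = (9.81/1000) × (0.69/69) = 9.8100 × 10⁻⁵ s⁻².
N = √(9.8100 × 10⁻⁵) = 9.9045 × 10⁻³ rad s⁻¹, so T = 2π/N = 634.38 s = 10.573 min ≈ 10.6 min.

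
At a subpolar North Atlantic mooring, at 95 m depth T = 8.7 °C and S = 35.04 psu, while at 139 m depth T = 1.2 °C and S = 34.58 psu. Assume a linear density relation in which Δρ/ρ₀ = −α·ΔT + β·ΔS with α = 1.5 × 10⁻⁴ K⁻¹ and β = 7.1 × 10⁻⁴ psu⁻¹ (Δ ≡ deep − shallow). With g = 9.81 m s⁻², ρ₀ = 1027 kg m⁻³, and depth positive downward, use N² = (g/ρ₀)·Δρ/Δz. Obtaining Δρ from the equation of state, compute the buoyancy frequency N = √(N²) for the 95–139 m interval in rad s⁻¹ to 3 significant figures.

ΔT = -7.5 K, ΔS = -0.46 psu (deep − shallow).
Δρ/ρ₀ = −αΔT + βΔS = 1.125 × 10⁻³ − 3.266 × 10⁻⁴ = 7.984 × 10⁻⁴, so Δρ ≈ 0.8200 kg m⁻³.
N² = (g/ρ₀)·Δρ/Δz = g·(Δρ/ρ₀)/Δz = 9.81 × 7.984 × 10⁻⁴ / 44 = 1.7801 × 10⁻⁴ s⁻².
N = √(1.7801 × 10⁻⁴) = 0.013342 rad s⁻¹ ≈ 0.0133 rad s⁻¹.

0.0133 rad s⁻¹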